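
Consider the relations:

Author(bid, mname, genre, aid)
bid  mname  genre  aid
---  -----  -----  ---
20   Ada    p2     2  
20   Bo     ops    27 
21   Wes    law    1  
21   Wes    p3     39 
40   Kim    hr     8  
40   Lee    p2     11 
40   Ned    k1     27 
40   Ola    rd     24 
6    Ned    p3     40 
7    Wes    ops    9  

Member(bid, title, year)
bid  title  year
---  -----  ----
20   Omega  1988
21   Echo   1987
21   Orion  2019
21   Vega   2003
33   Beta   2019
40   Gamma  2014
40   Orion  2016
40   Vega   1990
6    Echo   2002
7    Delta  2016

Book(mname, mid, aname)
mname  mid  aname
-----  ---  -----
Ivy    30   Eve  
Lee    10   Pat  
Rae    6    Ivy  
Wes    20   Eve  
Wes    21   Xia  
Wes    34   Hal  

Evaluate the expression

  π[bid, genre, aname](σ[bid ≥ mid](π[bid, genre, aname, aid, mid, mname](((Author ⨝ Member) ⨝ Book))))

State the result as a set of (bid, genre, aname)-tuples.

{(21, law, Eve), (21, law, Xia), (21, p3, Eve), (21, p3, Xia), (40, p2, Pat)}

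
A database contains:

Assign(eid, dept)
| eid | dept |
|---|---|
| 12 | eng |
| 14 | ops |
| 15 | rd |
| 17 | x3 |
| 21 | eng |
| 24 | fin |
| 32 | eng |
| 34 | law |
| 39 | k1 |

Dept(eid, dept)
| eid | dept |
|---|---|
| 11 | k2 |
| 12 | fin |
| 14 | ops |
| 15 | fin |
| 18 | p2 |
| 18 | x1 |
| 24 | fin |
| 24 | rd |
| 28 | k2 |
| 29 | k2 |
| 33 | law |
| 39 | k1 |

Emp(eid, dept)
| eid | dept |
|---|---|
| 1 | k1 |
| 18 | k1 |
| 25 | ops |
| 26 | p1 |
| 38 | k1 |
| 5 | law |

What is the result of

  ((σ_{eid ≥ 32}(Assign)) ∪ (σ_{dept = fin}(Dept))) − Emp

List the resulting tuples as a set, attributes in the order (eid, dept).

Selection eid ≥ 32: {(32, eng), (34, law), (39, k1)}
Selection dept = fin: {(12, fin), (15, fin), (24, fin)}
Taking the union: {(12, fin), (15, fin), (24, fin), (32, eng), (34, law), (39, k1)}
Taking the difference: {(12, fin), (15, fin), (24, fin), (32, eng), (34, law), (39, k1)}

{(12, fin), (15, fin), (24, fin), (32, eng), (34, law), (39, k1)}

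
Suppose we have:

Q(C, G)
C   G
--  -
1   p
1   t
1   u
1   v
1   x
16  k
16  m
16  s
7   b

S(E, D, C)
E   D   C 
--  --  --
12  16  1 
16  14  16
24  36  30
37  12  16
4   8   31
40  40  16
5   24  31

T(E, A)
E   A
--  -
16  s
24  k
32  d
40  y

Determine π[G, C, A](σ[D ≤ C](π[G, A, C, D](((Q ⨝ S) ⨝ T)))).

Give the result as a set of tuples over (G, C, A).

{(k, 16, s), (m, 16, s), (s, 16, s)}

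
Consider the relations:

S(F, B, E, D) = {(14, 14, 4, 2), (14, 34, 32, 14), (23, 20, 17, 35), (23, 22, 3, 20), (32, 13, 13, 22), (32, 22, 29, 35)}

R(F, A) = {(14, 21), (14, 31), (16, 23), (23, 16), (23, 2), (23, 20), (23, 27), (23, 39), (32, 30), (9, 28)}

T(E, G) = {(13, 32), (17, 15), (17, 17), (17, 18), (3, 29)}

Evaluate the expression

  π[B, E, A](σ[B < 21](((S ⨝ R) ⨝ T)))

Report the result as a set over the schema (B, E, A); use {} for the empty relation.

Joining S and R on F yields {(14, 14, 4, 2, 21), (14, 14, 4, 2, 31), (14, 34, 32, 14, 21), (14, 34, 32, 14, 31), (23, 20, 17, 35, 16), (23, 20, 17, 35, 2), (23, 20, 17, 35, 20), (23, 20, 17, 35, 27), (23, 20, 17, 35, 39), (23, 22, 3, 20, 16), (23, 22, 3, 20, 2), (23, 22, 3, 20, 20), (23, 22, 3, 20, 27), (23, 22, 3, 20, 39), (32, 13, 13, 22, 30), (32, 22, 29, 35, 30)}.
Joining (S ⨝ R) and T on E yields {(23, 20, 17, 35, 16, 15), (23, 20, 17, 35, 16, 17), (23, 20, 17, 35, 16, 18), (23, 20, 17, 35, 2, 15), (23, 20, 17, 35, 2, 17), (23, 20, 17, 35, 2, 18), (23, 20, 17, 35, 20, 15), (23, 20, 17, 35, 20, 17), (23, 20, 17, 35, 20, 18), (23, 20, 17, 35, 27, 15), (23, 20, 17, 35, 27, 17), (23, 20, 17, 35, 27, 18), (23, 20, 17, 35, 39, 15), (23, 20, 17, 35, 39, 17), (23, 20, 17, 35, 39, 18), (23, 22, 3, 20, 16, 29), (23, 22, 3, 20, 2, 29), (23, 22, 3, 20, 20, 29), (23, 22, 3, 20, 27, 29), (23, 22, 3, 20, 39, 29), (32, 13, 13, 22, 30, 32)}.
Filtering on B < 21 leaves {(23, 20, 17, 35, 16, 15), (23, 20, 17, 35, 16, 17), (23, 20, 17, 35, 16, 18), (23, 20, 17, 35, 2, 15), (23, 20, 17, 35, 2, 17), (23, 20, 17, 35, 2, 18), (23, 20, 17, 35, 20, 15), (23, 20, 17, 35, 20, 17), (23, 20, 17, 35, 20, 18), (23, 20, 17, 35, 27, 15), (23, 20, 17, 35, 27, 17), (23, 20, 17, 35, 27, 18), (23, 20, 17, 35, 39, 15), (23, 20, 17, 35, 39, 17), (23, 20, 17, 35, 39, 18), (32, 13, 13, 22, 30, 32)}.
π_{B, E, A} gives {(13, 13, 30), (20, 17, 16), (20, 17, 2), (20, 17, 20), (20, 17, 27), (20, 17, 39)} (10 duplicate(s) eliminated).

{(13, 13, 30), (20, 17, 16), (20, 17, 2), (20, 17, 20), (20, 17, 27), (20, 17, 39)}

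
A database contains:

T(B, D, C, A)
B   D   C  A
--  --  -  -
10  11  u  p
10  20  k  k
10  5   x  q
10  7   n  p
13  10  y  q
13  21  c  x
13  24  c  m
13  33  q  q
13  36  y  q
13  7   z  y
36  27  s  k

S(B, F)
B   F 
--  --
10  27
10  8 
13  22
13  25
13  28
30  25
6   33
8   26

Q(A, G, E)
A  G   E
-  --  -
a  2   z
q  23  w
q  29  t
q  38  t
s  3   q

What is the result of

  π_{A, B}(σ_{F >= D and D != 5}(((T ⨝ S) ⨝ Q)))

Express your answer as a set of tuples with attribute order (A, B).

T ⋈ S (natural join on B): {(10, 11, u, p, 27), (10, 11, u, p, 8), (10, 20, k, k, 27), (10, 20, k, k, 8), (10, 5, x, q, 27), (10, 5, x, q, 8), (10, 7, n, p, 27), (10, 7, n, p, 8), (13, 10, y, q, 22), (13, 10, y, q, 25), (13, 10, y, q, 28), (13, 21, c, x, 22), (13, 21, c, x, 25), (13, 21, c, x, 28), (13, 24, c, m, 22), (13, 24, c, m, 25), (13, 24, c, m, 28), (13, 33, q, q, 22), (13, 33, q, q, 25), (13, 33, q, q, 28), (13, 36, y, q, 22), (13, 36, y, q, 25), (13, 36, y, q, 28), (13, 7, z, y, 22), (13, 7, z, y, 25), (13, 7, z, y, 28)}
(T ⨝ S) ⋈ Q (natural join on A): {(10, 5, x, q, 27, 23, w), (10, 5, x, q, 27, 29, t), (10, 5, x, q, 27, 38, t), (10, 5, x, q, 8, 23, w), (10, 5, x, q, 8, 29, t), (10, 5, x, q, 8, 38, t), (13, 10, y, q, 22, 23, w), (13, 10, y, q, 22, 29, t), (13, 10, y, q, 22, 38, t), (13, 10, y, q, 25, 23, w), (13, 10, y, q, 25, 29, t), (13, 10, y, q, 25, 38, t), (13, 10, y, q, 28, 23, w), (13, 10, y, q, 28, 29, t), (13, 10, y, q, 28, 38, t), (13, 33, q, q, 22, 23, w), (13, 33, q, q, 22, 29, t), (13, 33, q, q, 22, 38, t), (13, 33, q, q, 25, 23, w), (13, 33, q, q, 25, 29, t), (13, 33, q, q, 25, 38, t), (13, 33, q, q, 28, 23, w), (13, 33, q, q, 28, 29, t), (13, 33, q, q, 28, 38, t), (13, 36, y, q, 22, 23, w), (13, 36, y, q, 22, 29, t), (13, 36, y, q, 22, 38, t), (13, 36, y, q, 25, 23, w), (13, 36, y, q, 25, 29, t), (13, 36, y, q, 25, 38, t), (13, 36, y, q, 28, 23, w), (13, 36, y, q, 28, 29, t), (13, 36, y, q, 28, 38, t)}
σ[F >= D and D != 5]: keep tuples satisfying F >= D and D != 5 → {(13, 10, y, q, 22, 23, w), (13, 10, y, q, 22, 29, t), (13, 10, y, q, 22, 38, t), (13, 10, y, q, 25, 23, w), (13, 10, y, q, 25, 29, t), (13, 10, y, q, 25, 38, t), (13, 10, y, q, 28, 23, w), (13, 10, y, q, 28, 29, t), (13, 10, y, q, 28, 38, t)}
Projecting to A, B (8 duplicate(s) eliminated): {(q, 13)}

{(q, 13)}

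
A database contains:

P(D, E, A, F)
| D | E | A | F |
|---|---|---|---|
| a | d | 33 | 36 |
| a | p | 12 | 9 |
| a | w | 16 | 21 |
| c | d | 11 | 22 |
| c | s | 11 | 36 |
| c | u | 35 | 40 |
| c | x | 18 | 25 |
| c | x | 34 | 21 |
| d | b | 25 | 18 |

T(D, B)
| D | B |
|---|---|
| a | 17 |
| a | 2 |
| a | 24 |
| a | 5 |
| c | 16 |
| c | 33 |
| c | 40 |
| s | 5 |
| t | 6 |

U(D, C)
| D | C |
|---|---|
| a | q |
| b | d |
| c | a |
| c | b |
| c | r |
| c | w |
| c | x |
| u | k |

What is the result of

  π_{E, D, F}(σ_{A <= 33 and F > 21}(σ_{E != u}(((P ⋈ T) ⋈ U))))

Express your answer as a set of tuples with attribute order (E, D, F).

{(d, a, 36), (d, c, 22), (s, c, 36), (x, c, 25)}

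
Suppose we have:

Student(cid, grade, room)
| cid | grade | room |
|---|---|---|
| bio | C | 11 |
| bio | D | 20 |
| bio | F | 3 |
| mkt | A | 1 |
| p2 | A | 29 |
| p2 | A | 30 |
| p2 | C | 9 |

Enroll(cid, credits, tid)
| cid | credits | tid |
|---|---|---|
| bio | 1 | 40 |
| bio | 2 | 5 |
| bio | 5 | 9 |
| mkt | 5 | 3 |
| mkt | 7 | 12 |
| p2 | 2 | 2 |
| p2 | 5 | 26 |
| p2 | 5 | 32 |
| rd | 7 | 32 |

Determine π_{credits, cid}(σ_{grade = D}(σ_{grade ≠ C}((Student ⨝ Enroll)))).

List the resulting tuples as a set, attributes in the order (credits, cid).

{(1, bio), (2, bio), (5, bio)}

Student ⋈ Enroll (natural join on cid): {(bio, C, 11, 1, 40), (bio, C, 11, 2, 5), (bio, C, 11, 5, 9), (bio, D, 20, 1, 40), (bio, D, 20, 2, 5), (bio, D, 20, 5, 9), (bio, F, 3, 1, 40), (bio, F, 3, 2, 5), (bio, F, 3, 5, 9), (mkt, A, 1, 5, 3), (mkt, A, 1, 7, 12), (p2, A, 29, 2, 2), (p2, A, 29, 5, 26), (p2, A, 29, 5, 32), (p2, A, 30, 2, 2), (p2, A, 30, 5, 26), (p2, A, 30, 5, 32), (p2, C, 9, 2, 2), (p2, C, 9, 5, 26), (p2, C, 9, 5, 32)}
Apply σ_{grade ≠ C}; surviving tuples: {(bio, D, 20, 1, 40), (bio, D, 20, 2, 5), (bio, D, 20, 5, 9), (bio, F, 3, 1, 40), (bio, F, 3, 2, 5), (bio, F, 3, 5, 9), (mkt, A, 1, 5, 3), (mkt, A, 1, 7, 12), (p2, A, 29, 2, 2), (p2, A, 29, 5, 26), (p2, A, 29, 5, 32), (p2, A, 30, 2, 2), (p2, A, 30, 5, 26), (p2, A, 30, 5, 32)}
Apply σ_{grade = D}; surviving tuples: {(bio, D, 20, 1, 40), (bio, D, 20, 2, 5), (bio, D, 20, 5, 9)}
π[credits, cid]: project onto (credits, cid) → {(1, bio), (2, bio), (5, bio)}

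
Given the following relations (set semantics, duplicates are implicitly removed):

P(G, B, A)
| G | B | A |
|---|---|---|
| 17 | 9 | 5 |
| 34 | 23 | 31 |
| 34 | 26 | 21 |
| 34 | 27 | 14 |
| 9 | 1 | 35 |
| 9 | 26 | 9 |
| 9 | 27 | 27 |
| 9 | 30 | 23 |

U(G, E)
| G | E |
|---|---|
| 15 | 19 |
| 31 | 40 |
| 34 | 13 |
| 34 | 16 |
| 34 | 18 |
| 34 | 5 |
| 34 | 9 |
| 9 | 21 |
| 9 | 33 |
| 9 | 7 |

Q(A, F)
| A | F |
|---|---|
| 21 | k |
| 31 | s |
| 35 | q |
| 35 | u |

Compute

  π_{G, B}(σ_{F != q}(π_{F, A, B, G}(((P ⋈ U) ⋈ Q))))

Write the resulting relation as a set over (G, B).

{(34, 23), (34, 26), (9, 1)}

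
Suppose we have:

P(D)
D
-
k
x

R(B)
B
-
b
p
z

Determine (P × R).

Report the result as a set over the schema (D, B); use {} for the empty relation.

{(k, b), (k, p), (k, z), (x, b), (x, p), (x, z)}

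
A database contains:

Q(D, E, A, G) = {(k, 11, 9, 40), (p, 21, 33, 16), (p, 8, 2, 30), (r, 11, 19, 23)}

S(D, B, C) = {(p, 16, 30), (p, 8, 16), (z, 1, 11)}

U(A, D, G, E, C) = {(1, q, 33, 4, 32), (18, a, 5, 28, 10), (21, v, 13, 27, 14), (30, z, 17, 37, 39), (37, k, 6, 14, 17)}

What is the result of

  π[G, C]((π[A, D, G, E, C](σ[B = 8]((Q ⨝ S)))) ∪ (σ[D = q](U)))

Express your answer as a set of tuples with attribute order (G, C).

{(16, 16), (30, 16), (33, 32)}

Joining Q and S on D yields {(p, 21, 33, 16, 16, 30), (p, 21, 33, 16, 8, 16), (p, 8, 2, 30, 16, 30), (p, 8, 2, 30, 8, 16)}.
Selection B = 8: {(p, 21, 33, 16, 8, 16), (p, 8, 2, 30, 8, 16)}
π_{A, D, G, E, C} gives {(2, p, 30, 8, 16), (33, p, 16, 21, 16)}.
Selection D = q: {(1, q, 33, 4, 32)}
Union: {(2, p, 30, 8, 16), (33, p, 16, 21, 16)} with {(1, q, 33, 4, 32)} → {(1, q, 33, 4, 32), (2, p, 30, 8, 16), (33, p, 16, 21, 16)}
π_{G, C} gives {(16, 16), (30, 16), (33, 32)}.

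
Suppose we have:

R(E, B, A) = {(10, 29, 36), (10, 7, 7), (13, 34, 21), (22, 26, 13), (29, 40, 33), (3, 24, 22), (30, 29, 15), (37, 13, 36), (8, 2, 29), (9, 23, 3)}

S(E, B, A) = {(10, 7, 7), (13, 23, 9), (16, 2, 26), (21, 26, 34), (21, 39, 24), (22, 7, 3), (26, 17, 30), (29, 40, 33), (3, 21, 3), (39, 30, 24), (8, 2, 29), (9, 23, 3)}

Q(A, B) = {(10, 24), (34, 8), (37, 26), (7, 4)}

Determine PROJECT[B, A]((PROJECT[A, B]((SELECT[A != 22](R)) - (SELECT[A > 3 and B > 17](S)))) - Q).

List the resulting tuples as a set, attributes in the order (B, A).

Apply σ_{A != 22}; surviving tuples: {(10, 29, 36), (10, 7, 7), (13, 34, 21), (22, 26, 13), (29, 40, 33), (30, 29, 15), (37, 13, 36), (8, 2, 29), (9, 23, 3)}
Apply σ_{A > 3 and B > 17}; surviving tuples: {(13, 23, 9), (21, 26, 34), (21, 39, 24), (29, 40, 33), (39, 30, 24)}
Set difference of the two operands is {(10, 29, 36), (10, 7, 7), (13, 34, 21), (22, 26, 13), (30, 29, 15), (37, 13, 36), (8, 2, 29), (9, 23, 3)}.
π[A, B]: project onto (A, B) → {(13, 26), (15, 29), (21, 34), (29, 2), (3, 23), (36, 13), (36, 29), (7, 7)}
Set difference of the two operands is {(13, 26), (15, 29), (21, 34), (29, 2), (3, 23), (36, 13), (36, 29), (7, 7)}.
π[B, A]: project onto (B, A) → {(13, 36), (2, 29), (23, 3), (26, 13), (29, 15), (29, 36), (34, 21), (7, 7)}

{(13, 36), (2, 29), (23, 3), (26, 13), (29, 15), (29, 36), (34, 21), (7, 7)}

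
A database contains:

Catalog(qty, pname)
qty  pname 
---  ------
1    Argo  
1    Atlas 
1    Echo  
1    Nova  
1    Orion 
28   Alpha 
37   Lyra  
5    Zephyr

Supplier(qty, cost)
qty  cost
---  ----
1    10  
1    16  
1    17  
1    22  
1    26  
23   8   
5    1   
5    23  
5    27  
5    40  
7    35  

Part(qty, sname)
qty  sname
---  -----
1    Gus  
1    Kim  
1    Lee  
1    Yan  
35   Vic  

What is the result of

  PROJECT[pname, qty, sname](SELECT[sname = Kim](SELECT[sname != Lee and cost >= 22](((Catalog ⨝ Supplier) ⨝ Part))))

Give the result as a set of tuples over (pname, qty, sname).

{(Argo, 1, Kim), (Atlas, 1, Kim), (Echo, 1, Kim), (Nova, 1, Kim), (Orion, 1, Kim)}

Catalog ⋈ Supplier (natural join on qty): {(1, Argo, 10), (1, Argo, 16), (1, Argo, 17), (1, Argo, 22), (1, Argo, 26), (1, Atlas, 10), (1, Atlas, 16), (1, Atlas, 17), (1, Atlas, 22), (1, Atlas, 26), (1, Echo, 10), (1, Echo, 16), (1, Echo, 17), (1, Echo, 22), (1, Echo, 26), (1, Nova, 10), (1, Nova, 16), (1, Nova, 17), (1, Nova, 22), (1, Nova, 26), (1, Orion, 10), (1, Orion, 16), (1, Orion, 17), (1, Orion, 22), (1, Orion, 26), (5, Zephyr, 1), (5, Zephyr, 23), (5, Zephyr, 27), (5, Zephyr, 40)}
(Catalog ⨝ Supplier) ⋈ Part (natural join on qty): {(1, Argo, 10, Gus), (1, Argo, 10, Kim), (1, Argo, 10, Lee), (1, Argo, 10, Yan), (1, Argo, 16, Gus), (1, Argo, 16, Kim), (1, Argo, 16, Lee), (1, Argo, 16, Yan), (1, Argo, 17, Gus), (1, Argo, 17, Kim), (1, Argo, 17, Lee), (1, Argo, 17, Yan), (1, Argo, 22, Gus), (1, Argo, 22, Kim), (1, Argo, 22, Lee), (1, Argo, 22, Yan), (1, Argo, 26, Gus), (1, Argo, 26, Kim), (1, Argo, 26, Lee), (1, Argo, 26, Yan), (1, Atlas, 10, Gus), (1, Atlas, 10, Kim), (1, Atlas, 10, Lee), (1, Atlas, 10, Yan), (1, Atlas, 16, Gus), (1, Atlas, 16, Kim), (1, Atlas, 16, Lee), (1, Atlas, 16, Yan), (1, Atlas, 17, Gus), (1, Atlas, 17, Kim), (1, Atlas, 17, Lee), (1, Atlas, 17, Yan), (1, Atlas, 22, Gus), (1, Atlas, 22, Kim), (1, Atlas, 22, Lee), (1, Atlas, 22, Yan), (1, Atlas, 26, Gus), (1, Atlas, 26, Kim), (1, Atlas, 26, Lee), (1, Atlas, 26, Yan), (1, Echo, 10, Gus), (1, Echo, 10, Kim), (1, Echo, 10, Lee), (1, Echo, 10, Yan), (1, Echo, 16, Gus), (1, Echo, 16, Kim), (1, Echo, 16, Lee), (1, Echo, 16, Yan), (1, Echo, 17, Gus), (1, Echo, 17, Kim), (1, Echo, 17, Lee), (1, Echo, 17, Yan), (1, Echo, 22, Gus), (1, Echo, 22, Kim), (1, Echo, 22, Lee), (1, Echo, 22, Yan), (1, Echo, 26, Gus), (1, Echo, 26, Kim), (1, Echo, 26, Lee), (1, Echo, 26, Yan), (1, Nova, 10, Gus), (1, Nova, 10, Kim), (1, Nova, 10, Lee), (1, Nova, 10, Yan), (1, Nova, 16, Gus), (1, Nova, 16, Kim), (1, Nova, 16, Lee), (1, Nova, 16, Yan), (1, Nova, 17, Gus), (1, Nova, 17, Kim), (1, Nova, 17, Lee), (1, Nova, 17, Yan), (1, Nova, 22, Gus), (1, Nova, 22, Kim), (1, Nova, 22, Lee), (1, Nova, 22, Yan), (1, Nova, 26, Gus), (1, Nova, 26, Kim), (1, Nova, 26, Lee), (1, Nova, 26, Yan), (1, Orion, 10, Gus), (1, Orion, 10, Kim), (1, Orion, 10, Lee), (1, Orion, 10, Yan), (1, Orion, 16, Gus), (1, Orion, 16, Kim), (1, Orion, 16, Lee), (1, Orion, 16, Yan), (1, Orion, 17, Gus), (1, Orion, 17, Kim), (1, Orion, 17, Lee), (1, Orion, 17, Yan), (1, Orion, 22, Gus), (1, Orion, 22, Kim), (1, Orion, 22, Lee), (1, Orion, 22, Yan), (1, Orion, 26, Gus), (1, Orion, 26, Kim), (1, Orion, 26, Lee), (1, Orion, 26, Yan)}
Apply σ_{sname != Lee and cost >= 22}; surviving tuples: {(1, Argo, 22, Gus), (1, Argo, 22, Kim), (1, Argo, 22, Yan), (1, Argo, 26, Gus), (1, Argo, 26, Kim), (1, Argo, 26, Yan), (1, Atlas, 22, Gus), (1, Atlas, 22, Kim), (1, Atlas, 22, Yan), (1, Atlas, 26, Gus), (1, Atlas, 26, Kim), (1, Atlas, 26, Yan), (1, Echo, 22, Gus), (1, Echo, 22, Kim), (1, Echo, 22, Yan), (1, Echo, 26, Gus), (1, Echo, 26, Kim), (1, Echo, 26, Yan), (1, Nova, 22, Gus), (1, Nova, 22, Kim), (1, Nova, 22, Yan), (1, Nova, 26, Gus), (1, Nova, 26, Kim), (1, Nova, 26, Yan), (1, Orion, 22, Gus), (1, Orion, 22, Kim), (1, Orion, 22, Yan), (1, Orion, 26, Gus), (1, Orion, 26, Kim), (1, Orion, 26, Yan)}
Apply σ_{sname = Kim}; surviving tuples: {(1, Argo, 22, Kim), (1, Argo, 26, Kim), (1, Atlas, 22, Kim), (1, Atlas, 26, Kim), (1, Echo, 22, Kim), (1, Echo, 26, Kim), (1, Nova, 22, Kim), (1, Nova, 26, Kim), (1, Orion, 22, Kim), (1, Orion, 26, Kim)}
Keep only column(s) pname, qty, sname (5 duplicate(s) eliminated): {(Argo, 1, Kim), (Atlas, 1, Kim), (Echo, 1, Kim), (Nova, 1, Kim), (Orion, 1, Kim)}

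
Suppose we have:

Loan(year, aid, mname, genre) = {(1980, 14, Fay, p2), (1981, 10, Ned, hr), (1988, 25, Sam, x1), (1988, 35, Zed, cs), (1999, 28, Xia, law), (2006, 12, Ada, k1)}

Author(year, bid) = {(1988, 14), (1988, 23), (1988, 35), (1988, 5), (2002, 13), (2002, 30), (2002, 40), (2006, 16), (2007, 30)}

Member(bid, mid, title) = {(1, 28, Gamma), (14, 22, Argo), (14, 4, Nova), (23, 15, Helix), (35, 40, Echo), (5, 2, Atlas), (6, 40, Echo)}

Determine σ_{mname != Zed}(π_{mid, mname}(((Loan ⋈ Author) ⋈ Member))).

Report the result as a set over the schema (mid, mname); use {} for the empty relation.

{(15, Sam), (2, Sam), (22, Sam), (4, Sam), (40, Sam)}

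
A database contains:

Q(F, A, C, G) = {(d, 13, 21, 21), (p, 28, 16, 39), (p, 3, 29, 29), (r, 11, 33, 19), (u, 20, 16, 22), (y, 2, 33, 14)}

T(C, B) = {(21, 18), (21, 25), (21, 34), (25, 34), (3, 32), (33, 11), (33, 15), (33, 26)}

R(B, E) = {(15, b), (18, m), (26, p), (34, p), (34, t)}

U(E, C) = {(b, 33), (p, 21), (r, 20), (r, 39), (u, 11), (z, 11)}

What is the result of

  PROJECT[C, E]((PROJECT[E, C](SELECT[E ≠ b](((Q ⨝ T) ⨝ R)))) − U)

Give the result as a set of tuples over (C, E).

Q ⋈ T (natural join on C): {(d, 13, 21, 21, 18), (d, 13, 21, 21, 25), (d, 13, 21, 21, 34), (r, 11, 33, 19, 11), (r, 11, 33, 19, 15), (r, 11, 33, 19, 26), (y, 2, 33, 14, 11), (y, 2, 33, 14, 15), (y, 2, 33, 14, 26)}
(Q ⨝ T) ⋈ R (natural join on B): {(d, 13, 21, 21, 18, m), (d, 13, 21, 21, 34, p), (d, 13, 21, 21, 34, t), (r, 11, 33, 19, 15, b), (r, 11, 33, 19, 26, p), (y, 2, 33, 14, 15, b), (y, 2, 33, 14, 26, p)}
Selection E ≠ b: {(d, 13, 21, 21, 18, m), (d, 13, 21, 21, 34, p), (d, 13, 21, 21, 34, t), (r, 11, 33, 19, 26, p), (y, 2, 33, 14, 26, p)}
π_{E, C} gives {(m, 21), (p, 21), (p, 33), (t, 21)} (1 duplicate(s) eliminated).
Set difference of the two operands is {(m, 21), (p, 33), (t, 21)}.
π_{C, E} gives {(21, m), (21, t), (33, p)}.

{(21, m), (21, t), (33, p)}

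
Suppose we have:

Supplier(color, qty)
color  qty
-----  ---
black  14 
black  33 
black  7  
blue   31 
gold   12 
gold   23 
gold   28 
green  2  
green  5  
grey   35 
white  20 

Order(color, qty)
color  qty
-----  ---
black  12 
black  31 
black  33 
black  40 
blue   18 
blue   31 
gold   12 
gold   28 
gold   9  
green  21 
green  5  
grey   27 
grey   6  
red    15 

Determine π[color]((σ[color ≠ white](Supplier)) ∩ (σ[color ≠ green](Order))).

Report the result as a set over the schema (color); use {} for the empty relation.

Selection color ≠ white: {(black, 14), (black, 33), (black, 7), (blue, 31), (gold, 12), (gold, 23), (gold, 28), (green, 2), (green, 5), (grey, 35)}
Selection color ≠ green: {(black, 12), (black, 31), (black, 33), (black, 40), (blue, 18), (blue, 31), (gold, 12), (gold, 28), (gold, 9), (grey, 27), (grey, 6), (red, 15)}
Taking the intersection: {(black, 33), (blue, 31), (gold, 12), (gold, 28)}
π_{color} gives {black, blue, gold} (1 duplicate(s) eliminated).

{black, blue, gold}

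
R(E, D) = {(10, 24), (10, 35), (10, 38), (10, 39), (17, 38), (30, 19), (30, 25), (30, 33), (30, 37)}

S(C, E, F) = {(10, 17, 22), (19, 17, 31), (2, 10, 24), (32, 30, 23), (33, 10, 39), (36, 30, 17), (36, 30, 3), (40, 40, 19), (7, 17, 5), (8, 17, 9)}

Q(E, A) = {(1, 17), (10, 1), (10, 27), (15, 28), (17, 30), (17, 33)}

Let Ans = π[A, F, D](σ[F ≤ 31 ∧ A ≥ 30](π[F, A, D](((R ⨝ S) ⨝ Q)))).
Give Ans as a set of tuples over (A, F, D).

Natural join on E: {(10, 24, 2, 24), (10, 24, 33, 39), (10, 35, 2, 24), (10, 35, 33, 39), (10, 38, 2, 24), (10, 38, 33, 39), (10, 39, 2, 24), (10, 39, 33, 39), (17, 38, 10, 22), (17, 38, 19, 31), (17, 38, 7, 5), (17, 38, 8, 9), (30, 19, 32, 23), (30, 19, 36, 17), (30, 19, 36, 3), (30, 25, 32, 23), (30, 25, 36, 17), (30, 25, 36, 3), (30, 33, 32, 23), (30, 33, 36, 17), (30, 33, 36, 3), (30, 37, 32, 23), (30, 37, 36, 17), (30, 37, 36, 3)}
Natural join on E: {(10, 24, 2, 24, 1), (10, 24, 2, 24, 27), (10, 24, 33, 39, 1), (10, 24, 33, 39, 27), (10, 35, 2, 24, 1), (10, 35, 2, 24, 27), (10, 35, 33, 39, 1), (10, 35, 33, 39, 27), (10, 38, 2, 24, 1), (10, 38, 2, 24, 27), (10, 38, 33, 39, 1), (10, 38, 33, 39, 27), (10, 39, 2, 24, 1), (10, 39, 2, 24, 27), (10, 39, 33, 39, 1), (10, 39, 33, 39, 27), (17, 38, 10, 22, 30), (17, 38, 10, 22, 33), (17, 38, 19, 31, 30), (17, 38, 19, 31, 33), (17, 38, 7, 5, 30), (17, 38, 7, 5, 33), (17, 38, 8, 9, 30), (17, 38, 8, 9, 33)}
π_{F, A, D} gives {(22, 30, 38), (22, 33, 38), (24, 1, 24), (24, 1, 35), (24, 1, 38), (24, 1, 39), (24, 27, 24), (24, 27, 35), (24, 27, 38), (24, 27, 39), (31, 30, 38), (31, 33, 38), (39, 1, 24), (39, 1, 35), (39, 1, 38), (39, 1, 39), (39, 27, 24), (39, 27, 35), (39, 27, 38), (39, 27, 39), (5, 30, 38), (5, 33, 38), (9, 30, 38), (9, 33, 38)}.
σ[F ≤ 31 ∧ A ≥ 30]: keep tuples satisfying F ≤ 31 ∧ A ≥ 30 → {(22, 30, 38), (22, 33, 38), (31, 30, 38), (31, 33, 38), (5, 30, 38), (5, 33, 38), (9, 30, 38), (9, 33, 38)}
π_{A, F, D} gives {(30, 22, 38), (30, 31, 38), (30, 5, 38), (30, 9, 38), (33, 22, 38), (33, 31, 38), (33, 5, 38), (33, 9, 38)}.

{(30, 22, 38), (30, 31, 38), (30, 5, 38), (30, 9, 38), (33, 22, 38), (33, 31, 38), (33, 5, 38), (33, 9, 38)}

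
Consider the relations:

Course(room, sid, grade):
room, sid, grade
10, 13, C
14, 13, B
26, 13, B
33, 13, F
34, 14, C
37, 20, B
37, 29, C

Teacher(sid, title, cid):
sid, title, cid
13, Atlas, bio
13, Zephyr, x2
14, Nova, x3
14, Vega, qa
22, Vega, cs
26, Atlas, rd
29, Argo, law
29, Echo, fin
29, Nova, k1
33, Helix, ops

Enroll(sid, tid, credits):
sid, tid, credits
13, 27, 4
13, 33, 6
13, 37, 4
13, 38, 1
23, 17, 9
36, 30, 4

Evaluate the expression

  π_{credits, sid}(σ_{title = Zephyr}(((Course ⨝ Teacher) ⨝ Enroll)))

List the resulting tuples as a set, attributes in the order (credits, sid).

Course ⋈ Teacher (natural join on sid): {(10, 13, C, Atlas, bio), (10, 13, C, Zephyr, x2), (14, 13, B, Atlas, bio), (14, 13, B, Zephyr, x2), (26, 13, B, Atlas, bio), (26, 13, B, Zephyr, x2), (33, 13, F, Atlas, bio), (33, 13, F, Zephyr, x2), (34, 14, C, Nova, x3), (34, 14, C, Vega, qa), (37, 29, C, Argo, law), (37, 29, C, Echo, fin), (37, 29, C, Nova, k1)}
(Course ⨝ Teacher) ⋈ Enroll (natural join on sid): {(10, 13, C, Atlas, bio, 27, 4), (10, 13, C, Atlas, bio, 33, 6), (10, 13, C, Atlas, bio, 37, 4), (10, 13, C, Atlas, bio, 38, 1), (10, 13, C, Zephyr, x2, 27, 4), (10, 13, C, Zephyr, x2, 33, 6), (10, 13, C, Zephyr, x2, 37, 4), (10, 13, C, Zephyr, x2, 38, 1), (14, 13, B, Atlas, bio, 27, 4), (14, 13, B, Atlas, bio, 33, 6), (14, 13, B, Atlas, bio, 37, 4), (14, 13, B, Atlas, bio, 38, 1), (14, 13, B, Zephyr, x2, 27, 4), (14, 13, B, Zephyr, x2, 33, 6), (14, 13, B, Zephyr, x2, 37, 4), (14, 13, B, Zephyr, x2, 38, 1), (26, 13, B, Atlas, bio, 27, 4), (26, 13, B, Atlas, bio, 33, 6), (26, 13, B, Atlas, bio, 37, 4), (26, 13, B, Atlas, bio, 38, 1), (26, 13, B, Zephyr, x2, 27, 4), (26, 13, B, Zephyr, x2, 33, 6), (26, 13, B, Zephyr, x2, 37, 4), (26, 13, B, Zephyr, x2, 38, 1), (33, 13, F, Atlas, bio, 27, 4), (33, 13, F, Atlas, bio, 33, 6), (33, 13, F, Atlas, bio, 37, 4), (33, 13, F, Atlas, bio, 38, 1), (33, 13, F, Zephyr, x2, 27, 4), (33, 13, F, Zephyr, x2, 33, 6), (33, 13, F, Zephyr, x2, 37, 4), (33, 13, F, Zephyr, x2, 38, 1)}
Selection title = Zephyr: {(10, 13, C, Zephyr, x2, 27, 4), (10, 13, C, Zephyr, x2, 33, 6), (10, 13, C, Zephyr, x2, 37, 4), (10, 13, C, Zephyr, x2, 38, 1), (14, 13, B, Zephyr, x2, 27, 4), (14, 13, B, Zephyr, x2, 33, 6), (14, 13, B, Zephyr, x2, 37, 4), (14, 13, B, Zephyr, x2, 38, 1), (26, 13, B, Zephyr, x2, 27, 4), (26, 13, B, Zephyr, x2, 33, 6), (26, 13, B, Zephyr, x2, 37, 4), (26, 13, B, Zephyr, x2, 38, 1), (33, 13, F, Zephyr, x2, 27, 4), (33, 13, F, Zephyr, x2, 33, 6), (33, 13, F, Zephyr, x2, 37, 4), (33, 13, F, Zephyr, x2, 38, 1)}
Projecting to credits, sid (13 duplicate(s) eliminated): {(1, 13), (4, 13), (6, 13)}

{(1, 13), (4, 13), (6, 13)}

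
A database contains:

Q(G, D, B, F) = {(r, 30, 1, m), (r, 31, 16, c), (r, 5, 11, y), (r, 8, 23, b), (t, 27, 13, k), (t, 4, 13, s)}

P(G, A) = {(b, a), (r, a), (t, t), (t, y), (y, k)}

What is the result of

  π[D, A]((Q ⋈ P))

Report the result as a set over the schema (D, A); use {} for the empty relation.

{(27, t), (27, y), (30, a), (31, a), (4, t), (4, y), (5, a), (8, a)}

Joining Q and P on G yields {(r, 30, 1, m, a), (r, 31, 16, c, a), (r, 5, 11, y, a), (r, 8, 23, b, a), (t, 27, 13, k, t), (t, 27, 13, k, y), (t, 4, 13, s, t), (t, 4, 13, s, y)}.
π[D, A]: project onto (D, A) → {(27, t), (27, y), (30, a), (31, a), (4, t), (4, y), (5, a), (8, a)}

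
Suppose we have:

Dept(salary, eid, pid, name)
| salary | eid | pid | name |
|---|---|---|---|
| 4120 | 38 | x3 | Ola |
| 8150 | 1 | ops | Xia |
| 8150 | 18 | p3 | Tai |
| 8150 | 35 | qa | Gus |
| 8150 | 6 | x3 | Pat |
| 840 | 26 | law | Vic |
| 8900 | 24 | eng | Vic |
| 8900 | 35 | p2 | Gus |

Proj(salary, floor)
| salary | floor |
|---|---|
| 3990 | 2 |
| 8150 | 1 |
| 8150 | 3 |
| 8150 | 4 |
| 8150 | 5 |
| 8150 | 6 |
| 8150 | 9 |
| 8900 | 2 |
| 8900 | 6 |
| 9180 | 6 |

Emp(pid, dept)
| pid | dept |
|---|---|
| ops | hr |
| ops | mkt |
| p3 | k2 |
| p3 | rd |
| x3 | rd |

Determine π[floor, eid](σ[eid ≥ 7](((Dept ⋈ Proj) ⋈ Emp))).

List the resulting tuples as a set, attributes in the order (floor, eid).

Joining Dept and Proj on salary yields {(8150, 1, ops, Xia, 1), (8150, 1, ops, Xia, 3), (8150, 1, ops, Xia, 4), (8150, 1, ops, Xia, 5), (8150, 1, ops, Xia, 6), (8150, 1, ops, Xia, 9), (8150, 18, p3, Tai, 1), (8150, 18, p3, Tai, 3), (8150, 18, p3, Tai, 4), (8150, 18, p3, Tai, 5), (8150, 18, p3, Tai, 6), (8150, 18, p3, Tai, 9), (8150, 35, qa, Gus, 1), (8150, 35, qa, Gus, 3), (8150, 35, qa, Gus, 4), (8150, 35, qa, Gus, 5), (8150, 35, qa, Gus, 6), (8150, 35, qa, Gus, 9), (8150, 6, x3, Pat, 1), (8150, 6, x3, Pat, 3), (8150, 6, x3, Pat, 4), (8150, 6, x3, Pat, 5), (8150, 6, x3, Pat, 6), (8150, 6, x3, Pat, 9), (8900, 24, eng, Vic, 2), (8900, 24, eng, Vic, 6), (8900, 35, p2, Gus, 2), (8900, 35, p2, Gus, 6)}.
Joining (Dept ⋈ Proj) and Emp on pid yields {(8150, 1, ops, Xia, 1, hr), (8150, 1, ops, Xia, 1, mkt), (8150, 1, ops, Xia, 3, hr), (8150, 1, ops, Xia, 3, mkt), (8150, 1, ops, Xia, 4, hr), (8150, 1, ops, Xia, 4, mkt), (8150, 1, ops, Xia, 5, hr), (8150, 1, ops, Xia, 5, mkt), (8150, 1, ops, Xia, 6, hr), (8150, 1, ops, Xia, 6, mkt), (8150, 1, ops, Xia, 9, hr), (8150, 1, ops, Xia, 9, mkt), (8150, 18, p3, Tai, 1, k2), (8150, 18, p3, Tai, 1, rd), (8150, 18, p3, Tai, 3, k2), (8150, 18, p3, Tai, 3, rd), (8150, 18, p3, Tai, 4, k2), (8150, 18, p3, Tai, 4, rd), (8150, 18, p3, Tai, 5, k2), (8150, 18, p3, Tai, 5, rd), (8150, 18, p3, Tai, 6, k2), (8150, 18, p3, Tai, 6, rd), (8150, 18, p3, Tai, 9, k2), (8150, 18, p3, Tai, 9, rd), (8150, 6, x3, Pat, 1, rd), (8150, 6, x3, Pat, 3, rd), (8150, 6, x3, Pat, 4, rd), (8150, 6, x3, Pat, 5, rd), (8150, 6, x3, Pat, 6, rd), (8150, 6, x3, Pat, 9, rd)}.
Filtering on eid ≥ 7 leaves {(8150, 18, p3, Tai, 1, k2), (8150, 18, p3, Tai, 1, rd), (8150, 18, p3, Tai, 3, k2), (8150, 18, p3, Tai, 3, rd), (8150, 18, p3, Tai, 4, k2), (8150, 18, p3, Tai, 4, rd), (8150, 18, p3, Tai, 5, k2), (8150, 18, p3, Tai, 5, rd), (8150, 18, p3, Tai, 6, k2), (8150, 18, p3, Tai, 6, rd), (8150, 18, p3, Tai, 9, k2), (8150, 18, p3, Tai, 9, rd)}.
π[floor, eid]: project onto (floor, eid) (6 duplicate(s) eliminated) → {(1, 18), (3, 18), (4, 18), (5, 18), (6, 18), (9, 18)}

{(1, 18), (3, 18), (4, 18), (5, 18), (6, 18), (9, 18)}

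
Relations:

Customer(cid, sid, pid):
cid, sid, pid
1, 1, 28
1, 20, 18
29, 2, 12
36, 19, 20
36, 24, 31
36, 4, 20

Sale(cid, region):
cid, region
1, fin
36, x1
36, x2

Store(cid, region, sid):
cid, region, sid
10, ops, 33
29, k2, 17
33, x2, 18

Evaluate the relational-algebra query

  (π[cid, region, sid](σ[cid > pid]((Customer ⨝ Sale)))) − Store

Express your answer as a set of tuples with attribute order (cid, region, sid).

{(36, x1, 19), (36, x1, 24), (36, x1, 4), (36, x2, 19), (36, x2, 24), (36, x2, 4)}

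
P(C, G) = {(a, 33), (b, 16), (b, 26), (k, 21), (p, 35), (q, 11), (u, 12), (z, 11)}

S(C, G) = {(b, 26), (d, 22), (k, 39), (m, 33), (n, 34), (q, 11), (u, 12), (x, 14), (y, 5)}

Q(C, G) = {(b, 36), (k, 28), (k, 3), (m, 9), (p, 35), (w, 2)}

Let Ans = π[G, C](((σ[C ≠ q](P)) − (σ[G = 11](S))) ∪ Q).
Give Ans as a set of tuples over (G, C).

{(11, z), (12, u), (16, b), (2, w), (21, k), (26, b), (28, k), (3, k), (33, a), (35, p), (36, b), (9, m)}

Filtering on C ≠ q leaves {(a, 33), (b, 16), (b, 26), (k, 21), (p, 35), (u, 12), (z, 11)}.
Filtering on G = 11 leaves {(q, 11)}.
Set difference of the two operands is {(a, 33), (b, 16), (b, 26), (k, 21), (p, 35), (u, 12), (z, 11)}.
Set union of the two operands is {(a, 33), (b, 16), (b, 26), (b, 36), (k, 21), (k, 28), (k, 3), (m, 9), (p, 35), (u, 12), (w, 2), (z, 11)}.
Projecting to G, C: {(11, z), (12, u), (16, b), (2, w), (21, k), (26, b), (28, k), (3, k), (33, a), (35, p), (36, b), (9, m)}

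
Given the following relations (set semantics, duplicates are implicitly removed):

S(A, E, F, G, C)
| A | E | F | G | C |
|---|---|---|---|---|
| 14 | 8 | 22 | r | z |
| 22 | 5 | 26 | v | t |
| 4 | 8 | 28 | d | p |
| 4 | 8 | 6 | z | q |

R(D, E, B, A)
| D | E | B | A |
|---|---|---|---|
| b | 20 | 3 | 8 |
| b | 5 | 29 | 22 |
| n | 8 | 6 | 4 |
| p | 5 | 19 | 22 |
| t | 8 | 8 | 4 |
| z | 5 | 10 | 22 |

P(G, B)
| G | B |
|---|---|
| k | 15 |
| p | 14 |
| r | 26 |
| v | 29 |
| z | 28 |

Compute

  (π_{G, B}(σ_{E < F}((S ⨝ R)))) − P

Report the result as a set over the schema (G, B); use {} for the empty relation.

S ⋈ R (natural join on A, E): {(22, 5, 26, v, t, b, 29), (22, 5, 26, v, t, p, 19), (22, 5, 26, v, t, z, 10), (4, 8, 28, d, p, n, 6), (4, 8, 28, d, p, t, 8), (4, 8, 6, z, q, n, 6), (4, 8, 6, z, q, t, 8)}
Filtering on E < F leaves {(22, 5, 26, v, t, b, 29), (22, 5, 26, v, t, p, 19), (22, 5, 26, v, t, z, 10), (4, 8, 28, d, p, n, 6), (4, 8, 28, d, p, t, 8)}.
Projecting to G, B: {(d, 6), (d, 8), (v, 10), (v, 19), (v, 29)}
Set difference of the two operands is {(d, 6), (d, 8), (v, 10), (v, 19)}.

{(d, 6), (d, 8), (v, 10), (v, 19)}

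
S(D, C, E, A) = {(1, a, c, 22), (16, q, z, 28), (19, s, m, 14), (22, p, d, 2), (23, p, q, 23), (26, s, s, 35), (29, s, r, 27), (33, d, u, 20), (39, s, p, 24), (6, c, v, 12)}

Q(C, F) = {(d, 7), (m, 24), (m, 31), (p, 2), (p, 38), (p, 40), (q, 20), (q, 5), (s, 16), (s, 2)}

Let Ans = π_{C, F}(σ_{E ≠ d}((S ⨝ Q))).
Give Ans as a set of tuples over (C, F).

Natural join on C: {(16, q, z, 28, 20), (16, q, z, 28, 5), (19, s, m, 14, 16), (19, s, m, 14, 2), (22, p, d, 2, 2), (22, p, d, 2, 38), (22, p, d, 2, 40), (23, p, q, 23, 2), (23, p, q, 23, 38), (23, p, q, 23, 40), (26, s, s, 35, 16), (26, s, s, 35, 2), (29, s, r, 27, 16), (29, s, r, 27, 2), (33, d, u, 20, 7), (39, s, p, 24, 16), (39, s, p, 24, 2)}
Filtering on E ≠ d leaves {(16, q, z, 28, 20), (16, q, z, 28, 5), (19, s, m, 14, 16), (19, s, m, 14, 2), (23, p, q, 23, 2), (23, p, q, 23, 38), (23, p, q, 23, 40), (26, s, s, 35, 16), (26, s, s, 35, 2), (29, s, r, 27, 16), (29, s, r, 27, 2), (33, d, u, 20, 7), (39, s, p, 24, 16), (39, s, p, 24, 2)}.
π_{C, F} gives {(d, 7), (p, 2), (p, 38), (p, 40), (q, 20), (q, 5), (s, 16), (s, 2)} (6 duplicate(s) eliminated).

{(d, 7), (p, 2), (p, 38), (p, 40), (q, 20), (q, 5), (s, 16), (s, 2)}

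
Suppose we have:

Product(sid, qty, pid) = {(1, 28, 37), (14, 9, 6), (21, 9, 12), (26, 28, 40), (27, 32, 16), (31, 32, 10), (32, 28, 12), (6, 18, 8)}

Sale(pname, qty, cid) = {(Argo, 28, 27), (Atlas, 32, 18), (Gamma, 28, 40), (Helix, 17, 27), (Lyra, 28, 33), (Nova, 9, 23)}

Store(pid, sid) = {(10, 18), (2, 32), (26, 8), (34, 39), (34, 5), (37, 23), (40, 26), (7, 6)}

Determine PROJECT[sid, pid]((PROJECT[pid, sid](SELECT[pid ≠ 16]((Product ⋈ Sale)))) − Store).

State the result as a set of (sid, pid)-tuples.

{(1, 37), (14, 6), (21, 12), (31, 10), (32, 12)}

Product ⋈ Sale (natural join on qty): {(1, 28, 37, Argo, 27), (1, 28, 37, Gamma, 40), (1, 28, 37, Lyra, 33), (14, 9, 6, Nova, 23), (21, 9, 12, Nova, 23), (26, 28, 40, Argo, 27), (26, 28, 40, Gamma, 40), (26, 28, 40, Lyra, 33), (27, 32, 16, Atlas, 18), (31, 32, 10, Atlas, 18), (32, 28, 12, Argo, 27), (32, 28, 12, Gamma, 40), (32, 28, 12, Lyra, 33)}
Selection pid ≠ 16: {(1, 28, 37, Argo, 27), (1, 28, 37, Gamma, 40), (1, 28, 37, Lyra, 33), (14, 9, 6, Nova, 23), (21, 9, 12, Nova, 23), (26, 28, 40, Argo, 27), (26, 28, 40, Gamma, 40), (26, 28, 40, Lyra, 33), (31, 32, 10, Atlas, 18), (32, 28, 12, Argo, 27), (32, 28, 12, Gamma, 40), (32, 28, 12, Lyra, 33)}
Keep only column(s) pid, sid (6 duplicate(s) eliminated): {(10, 31), (12, 21), (12, 32), (37, 1), (40, 26), (6, 14)}
Difference: {(10, 31), (12, 21), (12, 32), (37, 1), (40, 26), (6, 14)} with {(10, 18), (2, 32), (26, 8), (34, 39), (34, 5), (37, 23), (40, 26), (7, 6)} → {(10, 31), (12, 21), (12, 32), (37, 1), (6, 14)}
Keep only column(s) sid, pid: {(1, 37), (14, 6), (21, 12), (31, 10), (32, 12)}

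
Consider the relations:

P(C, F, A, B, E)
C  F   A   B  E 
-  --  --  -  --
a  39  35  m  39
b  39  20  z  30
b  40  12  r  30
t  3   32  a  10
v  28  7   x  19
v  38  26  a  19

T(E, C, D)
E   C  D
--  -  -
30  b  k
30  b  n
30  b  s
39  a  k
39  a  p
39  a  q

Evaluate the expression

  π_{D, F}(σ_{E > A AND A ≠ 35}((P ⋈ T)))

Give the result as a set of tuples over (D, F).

{(k, 39), (k, 40), (n, 39), (n, 40), (s, 39), (s, 40)}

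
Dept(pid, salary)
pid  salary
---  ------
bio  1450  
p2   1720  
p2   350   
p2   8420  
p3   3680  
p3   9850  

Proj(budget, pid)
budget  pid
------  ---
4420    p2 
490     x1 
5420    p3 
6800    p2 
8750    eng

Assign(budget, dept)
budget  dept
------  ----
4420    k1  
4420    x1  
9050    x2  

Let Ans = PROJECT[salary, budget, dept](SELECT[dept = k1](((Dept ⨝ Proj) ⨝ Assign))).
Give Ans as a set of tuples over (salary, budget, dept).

Dept ⋈ Proj (natural join on pid): {(p2, 1720, 4420), (p2, 1720, 6800), (p2, 350, 4420), (p2, 350, 6800), (p2, 8420, 4420), (p2, 8420, 6800), (p3, 3680, 5420), (p3, 9850, 5420)}
(Dept ⨝ Proj) ⋈ Assign (natural join on budget): {(p2, 1720, 4420, k1), (p2, 1720, 4420, x1), (p2, 350, 4420, k1), (p2, 350, 4420, x1), (p2, 8420, 4420, k1), (p2, 8420, 4420, x1)}
Selection dept = k1: {(p2, 1720, 4420, k1), (p2, 350, 4420, k1), (p2, 8420, 4420, k1)}
Projecting to salary, budget, dept: {(1720, 4420, k1), (350, 4420, k1), (8420, 4420, k1)}

{(1720, 4420, k1), (350, 4420, k1), (8420, 4420, k1)}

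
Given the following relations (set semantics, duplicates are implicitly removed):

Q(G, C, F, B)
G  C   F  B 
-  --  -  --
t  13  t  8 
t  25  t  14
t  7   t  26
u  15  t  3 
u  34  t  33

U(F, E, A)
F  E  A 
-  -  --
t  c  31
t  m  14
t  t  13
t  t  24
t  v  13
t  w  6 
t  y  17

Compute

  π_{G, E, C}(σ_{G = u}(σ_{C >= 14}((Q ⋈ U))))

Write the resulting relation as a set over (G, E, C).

Q ⋈ U (natural join on F): {(t, 13, t, 8, c, 31), (t, 13, t, 8, m, 14), (t, 13, t, 8, t, 13), (t, 13, t, 8, t, 24), (t, 13, t, 8, v, 13), (t, 13, t, 8, w, 6), (t, 13, t, 8, y, 17), (t, 25, t, 14, c, 31), (t, 25, t, 14, m, 14), (t, 25, t, 14, t, 13), (t, 25, t, 14, t, 24), (t, 25, t, 14, v, 13), (t, 25, t, 14, w, 6), (t, 25, t, 14, y, 17), (t, 7, t, 26, c, 31), (t, 7, t, 26, m, 14), (t, 7, t, 26, t, 13), (t, 7, t, 26, t, 24), (t, 7, t, 26, v, 13), (t, 7, t, 26, w, 6), (t, 7, t, 26, y, 17), (u, 15, t, 3, c, 31), (u, 15, t, 3, m, 14), (u, 15, t, 3, t, 13), (u, 15, t, 3, t, 24), (u, 15, t, 3, v, 13), (u, 15, t, 3, w, 6), (u, 15, t, 3, y, 17), (u, 34, t, 33, c, 31), (u, 34, t, 33, m, 14), (u, 34, t, 33, t, 13), (u, 34, t, 33, t, 24), (u, 34, t, 33, v, 13), (u, 34, t, 33, w, 6), (u, 34, t, 33, y, 17)}
Filtering on C >= 14 leaves {(t, 25, t, 14, c, 31), (t, 25, t, 14, m, 14), (t, 25, t, 14, t, 13), (t, 25, t, 14, t, 24), (t, 25, t, 14, v, 13), (t, 25, t, 14, w, 6), (t, 25, t, 14, y, 17), (u, 15, t, 3, c, 31), (u, 15, t, 3, m, 14), (u, 15, t, 3, t, 13), (u, 15, t, 3, t, 24), (u, 15, t, 3, v, 13), (u, 15, t, 3, w, 6), (u, 15, t, 3, y, 17), (u, 34, t, 33, c, 31), (u, 34, t, 33, m, 14), (u, 34, t, 33, t, 13), (u, 34, t, 33, t, 24), (u, 34, t, 33, v, 13), (u, 34, t, 33, w, 6), (u, 34, t, 33, y, 17)}.
Filtering on G = u leaves {(u, 15, t, 3, c, 31), (u, 15, t, 3, m, 14), (u, 15, t, 3, t, 13), (u, 15, t, 3, t, 24), (u, 15, t, 3, v, 13), (u, 15, t, 3, w, 6), (u, 15, t, 3, y, 17), (u, 34, t, 33, c, 31), (u, 34, t, 33, m, 14), (u, 34, t, 33, t, 13), (u, 34, t, 33, t, 24), (u, 34, t, 33, v, 13), (u, 34, t, 33, w, 6), (u, 34, t, 33, y, 17)}.
Keep only column(s) G, E, C (2 duplicate(s) eliminated): {(u, c, 15), (u, c, 34), (u, m, 15), (u, m, 34), (u, t, 15), (u, t, 34), (u, v, 15), (u, v, 34), (u, w, 15), (u, w, 34), (u, y, 15), (u, y, 34)}

{(u, c, 15), (u, c, 34), (u, m, 15), (u, m, 34), (u, t, 15), (u, t, 34), (u, v, 15), (u, v, 34), (u, w, 15), (u, w, 34), (u, y, 15), (u, y, 34)}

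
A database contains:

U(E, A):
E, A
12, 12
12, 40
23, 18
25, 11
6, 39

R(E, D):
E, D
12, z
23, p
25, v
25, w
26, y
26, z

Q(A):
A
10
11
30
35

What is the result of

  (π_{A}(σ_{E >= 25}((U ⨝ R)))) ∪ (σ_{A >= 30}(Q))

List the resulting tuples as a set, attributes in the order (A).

{11, 30, 35}

U ⋈ R (natural join on E): {(12, 12, z), (12, 40, z), (23, 18, p), (25, 11, v), (25, 11, w)}
Apply σ_{E >= 25}; surviving tuples: {(25, 11, v), (25, 11, w)}
Projecting to A (1 duplicate(s) eliminated): {11}
Apply σ_{A >= 30}; surviving tuples: {30, 35}
Taking the union: {11, 30, 35}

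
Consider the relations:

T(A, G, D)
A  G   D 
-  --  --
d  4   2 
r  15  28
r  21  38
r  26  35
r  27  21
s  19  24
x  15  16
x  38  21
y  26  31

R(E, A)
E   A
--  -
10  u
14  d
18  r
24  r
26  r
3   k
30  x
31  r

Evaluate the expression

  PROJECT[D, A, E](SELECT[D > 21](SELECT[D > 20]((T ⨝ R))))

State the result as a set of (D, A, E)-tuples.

{(28, r, 18), (28, r, 24), (28, r, 26), (28, r, 31), (35, r, 18), (35, r, 24), (35, r, 26), (35, r, 31), (38, r, 18), (38, r, 24), (38, r, 26), (38, r, 31)}

Joining T and R on A yields {(d, 4, 2, 14), (r, 15, 28, 18), (r, 15, 28, 24), (r, 15, 28, 26), (r, 15, 28, 31), (r, 21, 38, 18), (r, 21, 38, 24), (r, 21, 38, 26), (r, 21, 38, 31), (r, 26, 35, 18), (r, 26, 35, 24), (r, 26, 35, 26), (r, 26, 35, 31), (r, 27, 21, 18), (r, 27, 21, 24), (r, 27, 21, 26), (r, 27, 21, 31), (x, 15, 16, 30), (x, 38, 21, 30)}.
Filtering on D > 20 leaves {(r, 15, 28, 18), (r, 15, 28, 24), (r, 15, 28, 26), (r, 15, 28, 31), (r, 21, 38, 18), (r, 21, 38, 24), (r, 21, 38, 26), (r, 21, 38, 31), (r, 26, 35, 18), (r, 26, 35, 24), (r, 26, 35, 26), (r, 26, 35, 31), (r, 27, 21, 18), (r, 27, 21, 24), (r, 27, 21, 26), (r, 27, 21, 31), (x, 38, 21, 30)}.
Filtering on D > 21 leaves {(r, 15, 28, 18), (r, 15, 28, 24), (r, 15, 28, 26), (r, 15, 28, 31), (r, 21, 38, 18), (r, 21, 38, 24), (r, 21, 38, 26), (r, 21, 38, 31), (r, 26, 35, 18), (r, 26, 35, 24), (r, 26, 35, 26), (r, 26, 35, 31)}.
Keep only column(s) D, A, E: {(28, r, 18), (28, r, 24), (28, r, 26), (28, r, 31), (35, r, 18), (35, r, 24), (35, r, 26), (35, r, 31), (38, r, 18), (38, r, 24), (38, r, 26), (38, r, 31)}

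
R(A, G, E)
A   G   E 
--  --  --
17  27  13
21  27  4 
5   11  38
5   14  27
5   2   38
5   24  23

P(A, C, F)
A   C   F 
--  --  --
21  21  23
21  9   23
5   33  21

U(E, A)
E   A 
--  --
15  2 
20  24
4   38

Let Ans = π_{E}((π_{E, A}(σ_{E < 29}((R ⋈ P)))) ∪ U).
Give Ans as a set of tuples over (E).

{15, 20, 23, 27, 4}

R ⋈ P (natural join on A): {(21, 27, 4, 21, 23), (21, 27, 4, 9, 23), (5, 11, 38, 33, 21), (5, 14, 27, 33, 21), (5, 2, 38, 33, 21), (5, 24, 23, 33, 21)}
Filtering on E < 29 leaves {(21, 27, 4, 21, 23), (21, 27, 4, 9, 23), (5, 14, 27, 33, 21), (5, 24, 23, 33, 21)}.
π_{E, A} gives {(23, 5), (27, 5), (4, 21)} (1 duplicate(s) eliminated).
Union: {(23, 5), (27, 5), (4, 21)} with {(15, 2), (20, 24), (4, 38)} → {(15, 2), (20, 24), (23, 5), (27, 5), (4, 21), (4, 38)}
π_{E} gives {15, 20, 23, 27, 4} (1 duplicate(s) eliminated).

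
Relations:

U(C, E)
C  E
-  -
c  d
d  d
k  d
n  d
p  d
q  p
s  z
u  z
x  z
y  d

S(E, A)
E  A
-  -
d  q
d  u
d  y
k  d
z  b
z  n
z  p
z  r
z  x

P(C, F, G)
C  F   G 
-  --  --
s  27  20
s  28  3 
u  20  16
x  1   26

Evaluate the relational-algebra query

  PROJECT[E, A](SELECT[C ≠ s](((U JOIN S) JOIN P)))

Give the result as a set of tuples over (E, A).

{(z, b), (z, n), (z, p), (z, r), (z, x)}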